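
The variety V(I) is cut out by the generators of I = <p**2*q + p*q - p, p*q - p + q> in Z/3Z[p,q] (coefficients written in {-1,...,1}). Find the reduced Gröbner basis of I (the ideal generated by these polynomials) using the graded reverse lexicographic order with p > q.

f_1 = p**2*q + p*q - p, LT = p**2*q.
f_2 = p*q - p + q, LT = p*q.

S(f_1,f_2): lcm = p**2*q. S = p**2 - p.
  leading term p**2: no divisor's leading term divides it; move p**2 to the remainder.
  leading term p: no divisor's leading term divides it; move -p to the remainder.
  remainder p**2 - p ≠ 0; add g_3 = p**2 - p to the basis.

S(f_1,g_3): lcm = p**2*q. S = -p*q - p.
  leading term p*q: subtract (-1)·f_2 from -p*q - p → p + q
  leading term p: no divisor's leading term divides it; move p to the remainder.
  leading term q: no divisor's leading term divides it; move q to the remainder.
  remainder p + q ≠ 0; add g_4 = p + q to the basis.

S(f_1,g_4): lcm = p**2*q. S = -p*q**2 + p*q - p.
  leading term p*q**2: subtract (-q)·f_2 from -p*q**2 + p*q - p → q**2 - p
  leading term q**2: no divisor's leading term divides it; move q**2 to the remainder.
  leading term p: subtract (-1)·g_4 from -p → q
  leading term q: no divisor's leading term divides it; move q to the remainder.
  remainder q**2 + q ≠ 0; add g_5 = q**2 + q to the basis.

The other S-polynomials (S(f_2,g_3), S(f_2,g_4), S(g_3,g_4), S(f_1,g_5), S(f_2,g_5), S(g_3,g_5), S(g_4,g_5)) all reduce to 0 modulo the current basis, so we have a Gröbner basis.
Inter-reduce: drop elements whose leading term is divisible by another's, tail-reduce, and make monic.

G = {q**2 + q, p + q}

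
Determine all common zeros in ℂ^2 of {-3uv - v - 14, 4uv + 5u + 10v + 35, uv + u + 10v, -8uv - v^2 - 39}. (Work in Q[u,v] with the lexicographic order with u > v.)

{(-5, 1)}

Compute a lex Gröbner basis by Buchberger's algorithm.
f_1 = -3uv - v - 14, LT = uv.
f_2 = 4uv + 5u + 10v + 35, LT = uv.
f_3 = uv + u + 10v, LT = uv.
f_4 = -8uv - v^2 - 39, LT = uv.

S(f_1,f_2): lcm = uv. S = -5/4u - 13/6v - 49/12.
  reduce S modulo (f_1, f_2, f_3, f_4):
  remainder -5/4u - 13/6v - 49/12 ≠ 0; add h_5 = -5/4u - 13/6v - 49/12 to the basis.

S(f_1,f_3): lcm = uv. S = -u - 29/3v + 14/3.
  reduce S modulo (f_1, f_2, f_3, f_4, h_5):
  remainder -119/15v + 119/15 ≠ 0; add h_6 = -119/15v + 119/15 to the basis.

The other S-polynomials (S(f_1,f_4), S(f_2,f_3), S(f_2,f_4), S(f_3,f_4), S(f_1,h_5), S(f_2,h_5), S(f_3,h_5), S(f_4,h_5), S(f_1,h_6), S(f_2,h_6), S(f_3,h_6), S(f_4,h_6), S(h_5,h_6)) all reduce to 0 modulo the current basis, so we have a Gröbner basis.
Inter-reduce: drop elements whose leading term is divisible by another's, tail-reduce, and make monic.
Reduced Gröbner basis: {u + 5, v - 1}.

From the last basis element, v - 1 = 0, so v takes values in {1}. Each choice, substituted upward through the basis, yields the corresponding point(s) of the solution set.
  v = 1: the earlier basis element becomes u + 5 = 0, giving u = -5 — point (-5, 1).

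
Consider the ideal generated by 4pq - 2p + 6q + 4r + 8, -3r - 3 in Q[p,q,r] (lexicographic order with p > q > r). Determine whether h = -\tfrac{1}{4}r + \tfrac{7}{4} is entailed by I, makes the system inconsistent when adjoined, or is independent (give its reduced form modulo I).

First compute the reduced Gröbner basis of I by Buchberger's algorithm.
f_1 = 4pq - 2p + 6q + 4r + 8, LT = pq.
f_2 = -3r - 3, LT = r.

The S-polynomials (S(f_1,f_2)) all reduce to 0 modulo the current basis, so we have a Gröbner basis.
Inter-reduce: drop elements whose leading term is divisible by another's, tail-reduce, and make monic.
Reduced Gröbner basis: {pq - \tfrac{1}{2}p + \tfrac{3}{2}q + 1, r + 1}.
Label its elements g_1 = pq - \tfrac{1}{2}p + \tfrac{3}{2}q + 1, g_2 = r + 1.

Reduce h = -\tfrac{1}{4}r + \tfrac{7}{4} modulo G:
  leading term r: subtract (-\tfrac{1}{4})·g_2 from -\tfrac{1}{4}r + \tfrac{7}{4} → 2
  leading term 1: no divisor's leading term divides it; move 2 to the remainder.
  normal form = 2.
The normal form is nonzero, so h ∉ I. Since h minus its normal form lies in I, I + (h) = I + (n) where n = 2; decide whether this ideal is the whole ring.
Here n = 2 is a nonzero constant, hence a unit: 1 ∈ I + (h), the Gröbner basis of I + (h) is {1}, and the enlarged system has no common solution — adjoining h is inconsistent.

Adjoining -\tfrac{1}{4}r + \tfrac{7}{4} makes the ideal the whole ring: the system is inconsistent.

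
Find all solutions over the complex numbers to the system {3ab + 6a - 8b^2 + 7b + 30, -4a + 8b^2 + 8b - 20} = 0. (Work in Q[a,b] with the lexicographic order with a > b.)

Compute a lex Gröbner basis by Buchberger's algorithm.
f_1 = 3ab + 6a - 8b^2 + 7b + 30, LT = ab.
f_2 = -4a + 8b^2 + 8b - 20, LT = a.

S(f_1,f_2): lcm = ab. S = 2a + 2b^3 - 2/3b^2 - 8/3b + 10.
  reduce S modulo (f_1, f_2):
  remainder 2b^3 + 10/3b^2 + 4/3b ≠ 0; add h_3 = 2b^3 + 10/3b^2 + 4/3b to the basis.

The other S-polynomials (S(f_1,h_3), S(f_2,h_3)) all reduce to 0 modulo the current basis, so we have a Gröbner basis.
Inter-reduce: drop elements whose leading term is divisible by another's, tail-reduce, and make monic.
Reduced Gröbner basis: {a - 2b^2 - 2b + 5, b^3 + 5/3b^2 + 2/3b}.

A lex Gröbner basis eliminates variables successively. Here b^3 + 5/3b^2 + 2/3b depends only on b, with roots {-1, -2/3, 0}; lifting each root through the earlier basis elements recovers the full solutions.
  b = -1: the earlier basis element becomes a + 5 = 0, giving a = -5 — point (-5, -1).
  b = -2/3: the earlier basis element becomes a + 49/9 = 0, giving a = -49/9 — point (-49/9, -2/3).
  b = 0: the earlier basis element becomes a + 5 = 0, giving a = -5 — point (-5, 0).

{(-5, -1), (-49/9, -2/3), (-5, 0)}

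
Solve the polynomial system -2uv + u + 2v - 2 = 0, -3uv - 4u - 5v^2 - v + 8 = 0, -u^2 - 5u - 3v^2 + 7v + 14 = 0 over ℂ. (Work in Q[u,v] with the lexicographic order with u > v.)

Compute a lex Gröbner basis by Buchberger's algorithm.
f_1 = -2uv + u + 2v - 2, LT = uv.
f_2 = -3uv - 4u - 5v^2 - v + 8, LT = uv.
f_3 = -u^2 - 5u - 3v^2 + 7v + 14, LT = u^2.

S(f_1,f_2): lcm = uv. S = -11/6u - 5/3v^2 - 4/3v + 11/3.
  reduce S modulo (f_1, f_2, f_3):
  remainder -11/6u - 5/3v^2 - 4/3v + 11/3 ≠ 0; add h_4 = -11/6u - 5/3v^2 - 4/3v + 11/3 to the basis.

S(f_1,f_3): lcm = u^2v. S = -1/2u^2 - 6uv + u - 3v^3 + 7v^2 + 14v.
  reduce S modulo (f_1, f_2, f_3, h_4):
  remainder -3v^3 + 177/22v^2 + 91/22v ≠ 0; add h_5 = -3v^3 + 177/22v^2 + 91/22v to the basis.

S(f_2,f_3): lcm = u^2v. S = 4/3u^2 + 5/3uv^2 - 14/3uv - 8/3u - 3v^3 + 7v^2 + 14v.
  reduce S modulo (f_1, f_2, f_3, h_4, h_5):
  remainder 226/33v^2 + 722/33v ≠ 0; add h_6 = 226/33v^2 + 722/33v to the basis.

S(f_1,h_4): lcm = uv. S = -1/2u - 10/11v^3 - 8/11v^2 + v + 1.
  reduce S modulo (f_1, f_2, f_3, h_4, h_5, h_6):
  remainder 32704/3729v ≠ 0; add h_7 = 32704/3729v to the basis.

The other S-polynomials (S(f_2,h_4), S(f_3,h_4), S(f_1,h_5), S(f_2,h_5), S(f_3,h_5), S(h_4,h_5), S(f_1,h_6), S(f_2,h_6), S(f_3,h_6), S(h_4,h_6), S(h_5,h_6), S(f_1,h_7), S(f_2,h_7), S(f_3,h_7), S(h_4,h_7), S(h_5,h_7), S(h_6,h_7)) all reduce to 0 modulo the current basis, so we have a Gröbner basis.
Inter-reduce: drop elements whose leading term is divisible by another's, tail-reduce, and make monic.
Reduced Gröbner basis: {u - 2, v}.

Since the basis is lex-ordered, v is univariate in v. Its roots are {0}. Back-substituting each root into the other basis elements fixes the other coordinates.
  v = 0: the earlier basis element becomes u - 2 = 0, giving u = 2 — point (2, 0).

{(2, 0)}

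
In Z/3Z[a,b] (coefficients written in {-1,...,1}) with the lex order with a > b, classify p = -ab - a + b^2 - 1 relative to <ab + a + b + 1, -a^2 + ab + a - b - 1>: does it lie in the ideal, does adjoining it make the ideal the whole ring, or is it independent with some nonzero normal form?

-ab - a + b^2 - 1 lies in I (it reduces to 0).

First compute the reduced Gröbner basis of I by Buchberger's algorithm.
f_1 = ab + a + b + 1, LT = ab.
f_2 = -a^2 + ab + a - b - 1, LT = a^2.

S(f_1,f_2): lcm = a^2b. S = a^2 + ab^2 - ab + a - b^2 - b.
  leading term a^2: subtract (-1)·f_2 from a^2 + ab^2 - ab + a - b^2 - b → ab^2 - a - b^2 + b - 1
  leading term ab^2: subtract (b)·f_1 from ab^2 - a - b^2 + b - 1 → -ab - a + b^2 - 1
  leading term ab: subtract (-1)·f_1 from -ab - a + b^2 - 1 → b^2 + b
  leading term b^2: no divisor's leading term divides it; move b^2 to the remainder.
  leading term b: no divisor's leading term divides it; move b to the remainder.
  remainder b^2 + b ≠ 0; add h_3 = b^2 + b to the basis.

The other S-polynomials (S(f_1,h_3), S(f_2,h_3)) all reduce to 0 modulo the current basis, so we have a Gröbner basis.
Inter-reduce: drop elements whose leading term is divisible by another's, tail-reduce, and make monic.
Reduced Gröbner basis: {a^2 - b - 1, ab + a + b + 1, b^2 + b}.
Label its elements g_1 = a^2 - b - 1, g_2 = ab + a + b + 1, g_3 = b^2 + b.

Reduce p = -ab - a + b^2 - 1 modulo G:
  leading term ab: subtract (-1)·g_2 from -ab - a + b^2 - 1 → b^2 + b
  leading term b^2: subtract (1)·g_3 from b^2 + b → 0
  normal form = 0.
Since the normal form is 0, p ∈ I.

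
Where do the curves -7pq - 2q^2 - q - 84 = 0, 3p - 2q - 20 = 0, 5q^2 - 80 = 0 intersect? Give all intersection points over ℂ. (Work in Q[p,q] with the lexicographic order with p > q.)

{(4, -4)}

Compute a lex Gröbner basis by Buchberger's algorithm.
f_1 = -7pq - 2q^2 - q - 84, LT = pq.
f_2 = 3p - 2q - 20, LT = p.
f_3 = 5q^2 - 80, LT = q^2.

S(f_1,f_2): lcm = pq. S = 20/21q^2 + 143/21q + 12.
  leading term q^2: subtract (4/21)·f_3 from 20/21q^2 + 143/21q + 12 → 143/21q + 572/21
  leading term q: no divisor's leading term divides it; move 143/21q to the remainder.
  leading term 1: no divisor's leading term divides it; move 572/21 to the remainder.
  remainder 143/21q + 572/21 ≠ 0; add h_4 = 143/21q + 572/21 to the basis.

The other S-polynomials (S(f_1,f_3), S(f_2,f_3), S(f_1,h_4), S(f_2,h_4), S(f_3,h_4)) all reduce to 0 modulo the current basis, so we have a Gröbner basis.
Inter-reduce: drop elements whose leading term is divisible by another's, tail-reduce, and make monic.
Reduced Gröbner basis: {p - 4, q + 4}.

Since the basis is lex-ordered, q + 4 is univariate in q. Its roots are {-4}. Back-substituting each root into the other basis elements fixes the other coordinates.
  q = -4: the earlier basis element becomes p - 4 = 0, giving p = 4 — point (4, -4).
Each listed point satisfies every original equation (direct substitution).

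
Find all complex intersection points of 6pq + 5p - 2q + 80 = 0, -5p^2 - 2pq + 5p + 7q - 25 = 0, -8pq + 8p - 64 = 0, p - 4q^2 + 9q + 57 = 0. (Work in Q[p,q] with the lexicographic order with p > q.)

{(-2, 5)}

Compute a lex Gröbner basis by Buchberger's algorithm.
f_1 = 6pq + 5p - 2q + 80, LT = pq.
f_2 = -5p^2 - 2pq + 5p + 7q - 25, LT = p^2.
f_3 = -8pq + 8p - 64, LT = pq.
f_4 = p - 4q^2 + 9q + 57, LT = p.

S(f_1,f_2): lcm = p^2q. S = 5/6p^2 - 2/5pq^2 + 2/3pq + 40/3p + 7/5q^2 - 5q.
  leading term p^2: subtract (-1/6)·f_2 from 5/6p^2 - 2/5pq^2 + 2/3pq + 40/3p + 7/5q^2 - 5q → -2/5pq^2 + 1/3pq + 85/6p + 7/5q^2 - 23/6q - 25/6
  leading term pq^2: subtract (-1/15q)·f_1 from -2/5pq^2 + 1/3pq + 85/6p + 7/5q^2 - 23/6q - 25/6 → 2/3pq + 85/6p + 19/15q^2 + 3/2q - 25/6
  leading term pq: subtract (1/9)·f_1 from 2/3pq + 85/6p + 19/15q^2 + 3/2q - 25/6 → 245/18p + 19/15q^2 + 31/18q - 235/18
  leading term p: subtract (245/18)·f_4 from 245/18p + 19/15q^2 + 31/18q - 235/18 → 2507/45q^2 - 1087/9q - 7100/9
  leading term q^2: no divisor's leading term divides it; move 2507/45q^2 to the remainder.
  leading term q: no divisor's leading term divides it; move -1087/9q to the remainder.
  leading term 1: no divisor's leading term divides it; move -7100/9 to the remainder.
  remainder 2507/45q^2 - 1087/9q - 7100/9 ≠ 0; add h_5 = 2507/45q^2 - 1087/9q - 7100/9 to the basis.

S(f_1,f_3): lcm = pq. S = 11/6p - 1/3q + 16/3.
  leading term p: subtract (11/6)·f_4 from 11/6p - 1/3q + 16/3 → 22/3q^2 - 101/6q - 595/6
  leading term q^2: subtract (330/2507)·h_5 from 22/3q^2 - 101/6q - 595/6 → -4689/5014q + 23445/5014
  leading term q: no divisor's leading term divides it; move -4689/5014q to the remainder.
  leading term 1: no divisor's leading term divides it; move 23445/5014 to the remainder.
  remainder -4689/5014q + 23445/5014 ≠ 0; add h_6 = -4689/5014q + 23445/5014 to the basis.

The other S-polynomials (S(f_1,f_4), S(f_2,f_3), S(f_2,f_4), S(f_3,f_4), S(f_1,h_5), S(f_2,h_5), S(f_3,h_5), S(f_4,h_5), S(f_1,h_6), S(f_2,h_6), S(f_3,h_6), S(f_4,h_6), S(h_5,h_6)) all reduce to 0 modulo the current basis, so we have a Gröbner basis.
Inter-reduce: drop elements whose leading term is divisible by another's, tail-reduce, and make monic.
Reduced Gröbner basis: {p + 2, q - 5}.

The lex basis is triangular: the last element involves only q. Solving q - 5 = 0 gives q ∈ {5}; substituting each value into the earlier elements determines the remaining variables.
  q = 5: the earlier basis element becomes p + 2 = 0, giving p = -2 — point (-2, 5).
Check: every point annihilates each of the original generators.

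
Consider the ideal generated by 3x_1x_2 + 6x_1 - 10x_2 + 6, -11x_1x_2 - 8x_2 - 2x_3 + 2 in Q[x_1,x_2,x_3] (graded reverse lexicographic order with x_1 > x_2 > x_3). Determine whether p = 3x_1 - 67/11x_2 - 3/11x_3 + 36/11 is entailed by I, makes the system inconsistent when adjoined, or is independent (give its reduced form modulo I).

3x_1 - 67/11x_2 - 3/11x_3 + 36/11 lies in I (it reduces to 0).

First compute the reduced Gröbner basis of I by Buchberger's algorithm.
f_1 = 3x_1x_2 + 6x_1 - 10x_2 + 6, LT = x_1x_2.
f_2 = -11x_1x_2 - 8x_2 - 2x_3 + 2, LT = x_1x_2.

S(f_1,f_2): lcm = x_1x_2. S = 2x_1 - 134/33x_2 - 2/11x_3 + 24/11.
  reduce S modulo (f_1, f_2):
  remainder 2x_1 - 134/33x_2 - 2/11x_3 + 24/11 ≠ 0; add h_3 = 2x_1 - 134/33x_2 - 2/11x_3 + 24/11 to the basis.

S(f_1,h_3): lcm = x_1x_2. S = 67/33x_2^2 + 1/11x_2x_3 + 2x_1 - 146/33x_2 + 2.
  reduce S modulo (f_1, f_2, h_3):
  remainder 67/33x_2^2 + 1/11x_2x_3 - 4/11x_2 + 2/11x_3 - 2/11 ≠ 0; add h_4 = 67/33x_2^2 + 1/11x_2x_3 - 4/11x_2 + 2/11x_3 - 2/11 to the basis.

The other S-polynomials (S(f_2,h_3), S(f_1,h_4), S(f_2,h_4), S(h_3,h_4)) all reduce to 0 modulo the current basis, so we have a Gröbner basis.
Inter-reduce: drop elements whose leading term is divisible by another's, tail-reduce, and make monic.
Reduced Gröbner basis: {x_2^2 + 3/67x_2x_3 - 12/67x_2 + 6/67x_3 - 6/67, x_1 - 67/33x_2 - 1/11x_3 + 12/11}.
Label its elements g_1 = x_2^2 + 3/67x_2x_3 - 12/67x_2 + 6/67x_3 - 6/67, g_2 = x_1 - 67/33x_2 - 1/11x_3 + 12/11.

Reduce p = 3x_1 - 67/11x_2 - 3/11x_3 + 36/11 modulo G:
  leading term x_1: subtract (3)·g_2 from 3x_1 - 67/11x_2 - 3/11x_3 + 36/11 → 0
  normal form = 0.
Since the normal form is 0, p ∈ I.

The remainder on division by a Gröbner basis is unique — it is the normal form.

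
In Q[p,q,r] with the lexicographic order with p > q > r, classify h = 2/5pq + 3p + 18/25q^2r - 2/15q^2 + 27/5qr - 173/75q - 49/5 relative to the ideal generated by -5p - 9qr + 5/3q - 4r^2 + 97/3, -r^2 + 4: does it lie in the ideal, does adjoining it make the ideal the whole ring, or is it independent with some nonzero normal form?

First compute the reduced Gröbner basis of I by Buchberger's algorithm.
f_1 = -5p - 9qr + 5/3q - 4r^2 + 97/3, LT = p.
f_2 = -r^2 + 4, LT = r^2.

The S-polynomials (S(f_1,f_2)) all reduce to 0 modulo the current basis, so we have a Gröbner basis.
Inter-reduce: drop elements whose leading term is divisible by another's, tail-reduce, and make monic.
Reduced Gröbner basis: {p + 9/5qr - 1/3q - 49/15, r^2 - 4}.
Label its elements g_1 = p + 9/5qr - 1/3q - 49/15, g_2 = r^2 - 4.

Reduce h = 2/5pq + 3p + 18/25q^2r - 2/15q^2 + 27/5qr - 173/75q - 49/5 modulo G:
  leading term pq: subtract (2/5q)·g_1 from 2/5pq + 3p + 18/25q^2r - 2/15q^2 + 27/5qr - 173/75q - 49/5 → 3p + 27/5qr - q - 49/5
  leading term p: subtract (3)·g_1 from 3p + 27/5qr - q - 49/5 → 0
  normal form = 0.
Since the normal form is 0, h ∈ I.

2/5pq + 3p + 18/25q^2r - 2/15q^2 + 27/5qr - 173/75q - 49/5 lies in I (it reduces to 0).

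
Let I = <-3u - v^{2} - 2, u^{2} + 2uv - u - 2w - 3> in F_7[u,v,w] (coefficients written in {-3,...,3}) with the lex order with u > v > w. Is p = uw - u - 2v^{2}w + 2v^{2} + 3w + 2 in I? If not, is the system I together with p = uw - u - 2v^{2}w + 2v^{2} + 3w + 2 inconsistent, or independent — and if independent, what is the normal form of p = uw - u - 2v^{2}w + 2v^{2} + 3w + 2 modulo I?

First compute the reduced Gröbner basis of I by Buchberger's algorithm.
f_1 = -3u - v^{2} - 2, LT = u.
f_2 = u^{2} + 2uv - u - 2w - 3, LT = u^{2}.

S(f_1,f_2): lcm = u^{2}. S = -2uv^{2} - 2uv - 3u + 2w + 3.
  leading term uv^{2}: subtract (3v^{2})·f_1 from -2uv^{2} - 2uv - 3u + 2w + 3 → -2uv - 3u + 3v^{4} - v^{2} + 2w + 3
  leading term uv: subtract (3v)·f_1 from -2uv - 3u + 3v^{4} - v^{2} + 2w + 3 → -3u + 3v^{4} + 3v^{3} - v^{2} - v + 2w + 3
  leading term u: subtract (1)·f_1 from -3u + 3v^{4} + 3v^{3} - v^{2} - v + 2w + 3 → 3v^{4} + 3v^{3} - v + 2w - 2
  leading term v^{4}: no divisor's leading term divides it; move 3v^{4} to the remainder.
  leading term v^{3}: no divisor's leading term divides it; move 3v^{3} to the remainder.
  leading term v: no divisor's leading term divides it; move -v to the remainder.
  leading term w: no divisor's leading term divides it; move 2w to the remainder.
  leading term 1: no divisor's leading term divides it; move -2 to the remainder.
  remainder 3v^{4} + 3v^{3} - v + 2w - 2 ≠ 0; add h_3 = 3v^{4} + 3v^{3} - v + 2w - 2 to the basis.

The other S-polynomials (S(f_1,h_3), S(f_2,h_3)) all reduce to 0 modulo the current basis, so we have a Gröbner basis.
Inter-reduce: drop elements whose leading term is divisible by another's, tail-reduce, and make monic.
Reduced Gröbner basis: {u - 2v^{2} + 3, v^{4} + v^{3} + 2v + 3w - 3}.
Label its elements g_1 = u - 2v^{2} + 3, g_2 = v^{4} + v^{3} + 2v + 3w - 3.

Reduce p = uw - u - 2v^{2}w + 2v^{2} + 3w + 2 modulo G:
  leading term uw: subtract (w)·g_1 from uw - u - 2v^{2}w + 2v^{2} + 3w + 2 → -u + 2v^{2} + 2
  leading term u: subtract (-1)·g_1 from -u + 2v^{2} + 2 → -2
  leading term 1: no divisor's leading term divides it; move -2 to the remainder.
  normal form = -2.
The normal form is nonzero, so p ∉ I. Since p minus its normal form lies in I, I + (p) = I + (r) where r = -2; decide whether this ideal is the whole ring.
Here r = -2 is a nonzero constant, hence a unit: 1 ∈ I + (p), the Gröbner basis of I + (p) is {1}, and the enlarged system has no common solution — adjoining p is inconsistent.

Adjoining uw - u - 2v^{2}w + 2v^{2} + 3w + 2 makes the ideal the whole ring: the system is inconsistent.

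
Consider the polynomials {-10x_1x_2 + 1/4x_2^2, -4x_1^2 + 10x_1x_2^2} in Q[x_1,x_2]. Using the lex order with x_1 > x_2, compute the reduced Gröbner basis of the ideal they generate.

G = {x_1^2 - 1/16x_2^3, x_1x_2 - 1/40x_2^2, x_2^4 - 1/100x_2^3}

This is the nonlinear analogue of row-reducing a linear system.

f_1 = -10x_1x_2 + 1/4x_2^2, LT = x_1x_2.
f_2 = -4x_1^2 + 10x_1x_2^2, LT = x_1^2.

S(f_1,f_2): lcm = x_1^2x_2. S = 5/2x_1x_2^3 - 1/40x_1x_2^2.
  leading term x_1x_2^3: subtract (-1/4x_2^2)·f_1 from 5/2x_1x_2^3 - 1/40x_1x_2^2 → -1/40x_1x_2^2 + 1/16x_2^4
  leading term x_1x_2^2: subtract (1/400x_2)·f_1 from -1/40x_1x_2^2 + 1/16x_2^4 → 1/16x_2^4 - 1/1600x_2^3
  leading term x_2^4: no divisor's leading term divides it; move 1/16x_2^4 to the remainder.
  leading term x_2^3: no divisor's leading term divides it; move -1/1600x_2^3 to the remainder.
  remainder 1/16x_2^4 - 1/1600x_2^3 ≠ 0; add g_3 = 1/16x_2^4 - 1/1600x_2^3 to the basis.

The other S-polynomials (S(f_1,g_3), S(f_2,g_3)) all reduce to 0 modulo the current basis, so we have a Gröbner basis.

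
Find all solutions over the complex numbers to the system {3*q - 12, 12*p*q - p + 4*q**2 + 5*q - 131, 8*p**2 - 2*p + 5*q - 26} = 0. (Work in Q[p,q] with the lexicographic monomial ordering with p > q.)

{(1, 4)}

Compute a lex Gröbner basis by Buchberger's algorithm.
f_1 = 3*q - 12, LT = q.
f_2 = 12*p*q - p + 4*q**2 + 5*q - 131, LT = p*q.
f_3 = 8*p**2 - 2*p + 5*q - 26, LT = p**2.

S(f_1,f_2): lcm = p*q. S = -47/12*p - 1/3*q**2 - 5/12*q + 131/12.
  leading term p: no divisor's leading term divides it; move -47/12*p to the remainder.
  leading term q**2: subtract (-1/9*q)·f_1 from -1/3*q**2 - 5/12*q + 131/12 → -7/4*q + 131/12
  leading term q: subtract (-7/12)·f_1 from -7/4*q + 131/12 → 47/12
  leading term 1: no divisor's leading term divides it; move 47/12 to the remainder.
  remainder -47/12*p + 47/12 ≠ 0; add h_4 = -47/12*p + 47/12 to the basis.

The other S-polynomials (S(f_1,f_3), S(f_2,f_3), S(f_1,h_4), S(f_2,h_4), S(f_3,h_4)) all reduce to 0 modulo the current basis, so we have a Gröbner basis.
Inter-reduce: drop elements whose leading term is divisible by another's, tail-reduce, and make monic.
Reduced Gröbner basis: {p - 1, q - 4}.

From the last basis element, q - 4 = 0, so q takes values in {4}. Each choice, substituted upward through the basis, yields the corresponding point(s) of the solution set.
  q = 4: the earlier basis element becomes p - 1 = 0, giving p = 1 — point (1, 4).
Substituting each solution back into the original system confirms all equations vanish.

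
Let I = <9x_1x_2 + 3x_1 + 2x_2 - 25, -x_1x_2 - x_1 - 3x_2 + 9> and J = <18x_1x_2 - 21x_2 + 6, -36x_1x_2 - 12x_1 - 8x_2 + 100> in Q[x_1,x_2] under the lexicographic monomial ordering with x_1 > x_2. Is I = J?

Equality of ideals is decidable: compute both reduced Gröbner bases (unique for the ordering) and check whether they agree.
Buchberger on the first generating set:
f_1 = 9x_1x_2 + 3x_1 + 2x_2 - 25, LT = x_1x_2.
f_2 = -x_1x_2 - x_1 - 3x_2 + 9, LT = x_1x_2.

S(f_1,f_2): lcm = x_1x_2. S = -\tfrac{2}{3}x_1 - \tfrac{25}{9}x_2 + \tfrac{56}{9}.
  leading term x_1: no divisor's leading term divides it; move -\tfrac{2}{3}x_1 to the remainder.
  leading term x_2: no divisor's leading term divides it; move -\tfrac{25}{9}x_2 to the remainder.
  leading term 1: no divisor's leading term divides it; move \tfrac{56}{9} to the remainder.
  remainder -\tfrac{2}{3}x_1 - \tfrac{25}{9}x_2 + \tfrac{56}{9} ≠ 0; add g_3 = -\tfrac{2}{3}x_1 - \tfrac{25}{9}x_2 + \tfrac{56}{9} to the basis.

S(f_1,g_3): lcm = x_1x_2. S = \tfrac{1}{3}x_1 - \tfrac{25}{6}x_2^{2} + \tfrac{86}{9}x_2 - \tfrac{25}{9}.
  leading term x_1: subtract (-\tfrac{1}{2})·g_3 from \tfrac{1}{3}x_1 - \tfrac{25}{6}x_2^{2} + \tfrac{86}{9}x_2 - \tfrac{25}{9} → -\tfrac{25}{6}x_2^{2} + \tfrac{49}{6}x_2 + \tfrac{1}{3}
  leading term x_2^{2}: no divisor's leading term divides it; move -\tfrac{25}{6}x_2^{2} to the remainder.
  leading term x_2: no divisor's leading term divides it; move \tfrac{49}{6}x_2 to the remainder.
  leading term 1: no divisor's leading term divides it; move \tfrac{1}{3} to the remainder.
  remainder -\tfrac{25}{6}x_2^{2} + \tfrac{49}{6}x_2 + \tfrac{1}{3} ≠ 0; add g_4 = -\tfrac{25}{6}x_2^{2} + \tfrac{49}{6}x_2 + \tfrac{1}{3} to the basis.

S(f_2,g_3): lcm = x_1x_2. S = x_1 - \tfrac{25}{6}x_2^{2} + \tfrac{37}{3}x_2 - 9.
  leading term x_1: subtract (-\tfrac{3}{2})·g_3 from x_1 - \tfrac{25}{6}x_2^{2} + \tfrac{37}{3}x_2 - 9 → -\tfrac{25}{6}x_2^{2} + \tfrac{49}{6}x_2 + \tfrac{1}{3}
  leading term x_2^{2}: subtract (1)·g_4 from -\tfrac{25}{6}x_2^{2} + \tfrac{49}{6}x_2 + \tfrac{1}{3} → 0
  remainder 0.

S(f_1,g_4): lcm = x_1x_2^{2}. S = \tfrac{172}{75}x_1x_2 + \tfrac{2}{25}x_1 + \tfrac{2}{9}x_2^{2} - \tfrac{25}{9}x_2.
  leading term x_1x_2: subtract (\tfrac{172}{675})·f_1 from \tfrac{172}{75}x_1x_2 + \tfrac{2}{25}x_1 + \tfrac{2}{9}x_2^{2} - \tfrac{25}{9}x_2 → -\tfrac{154}{225}x_1 + \tfrac{2}{9}x_2^{2} - \tfrac{2219}{675}x_2 + \tfrac{172}{27}
  leading term x_1: subtract (\tfrac{77}{75})·g_3 from -\tfrac{154}{225}x_1 + \tfrac{2}{9}x_2^{2} - \tfrac{2219}{675}x_2 + \tfrac{172}{27} → \tfrac{2}{9}x_2^{2} - \tfrac{98}{225}x_2 - \tfrac{4}{225}
  leading term x_2^{2}: subtract (-\tfrac{4}{75})·g_4 from \tfrac{2}{9}x_2^{2} - \tfrac{98}{225}x_2 - \tfrac{4}{225} → 0
  remainder 0.

S(f_2,g_4): lcm = x_1x_2^{2}. S = \tfrac{74}{25}x_1x_2 + \tfrac{2}{25}x_1 + 3x_2^{2} - 9x_2.
  leading term x_1x_2: subtract (\tfrac{74}{225})·f_1 from \tfrac{74}{25}x_1x_2 + \tfrac{2}{25}x_1 + 3x_2^{2} - 9x_2 → -\tfrac{68}{75}x_1 + 3x_2^{2} - \tfrac{2173}{225}x_2 + \tfrac{74}{9}
  leading term x_1: subtract (\tfrac{34}{25})·g_3 from -\tfrac{68}{75}x_1 + 3x_2^{2} - \tfrac{2173}{225}x_2 + \tfrac{74}{9} → 3x_2^{2} - \tfrac{147}{25}x_2 - \tfrac{6}{25}
  leading term x_2^{2}: subtract (-\tfrac{18}{25})·g_4 from 3x_2^{2} - \tfrac{147}{25}x_2 - \tfrac{6}{25} → 0
  remainder 0.

S(g_3,g_4): leading monomials are coprime, so the S-polynomial reduces to 0 (Buchberger's first criterion).
Every S-polynomial of the final basis reduces to 0, so we have a Gröbner basis.
Inter-reduce: drop elements whose leading term is divisible by another's, tail-reduce, and make monic.
Reduced Gröbner basis: {x_1 + \tfrac{25}{6}x_2 - \tfrac{28}{3}, x_2^{2} - \tfrac{49}{25}x_2 - \tfrac{2}{25}}.

Buchberger on the second generating set:
h_1 = 18x_1x_2 - 21x_2 + 6, LT = x_1x_2.
h_2 = -36x_1x_2 - 12x_1 - 8x_2 + 100, LT = x_1x_2.

S(h_1,h_2): lcm = x_1x_2. S = -\tfrac{1}{3}x_1 - \tfrac{25}{18}x_2 + \tfrac{28}{9}.
  leading term x_1: no divisor's leading term divides it; move -\tfrac{1}{3}x_1 to the remainder.
  leading term x_2: no divisor's leading term divides it; move -\tfrac{25}{18}x_2 to the remainder.
  leading term 1: no divisor's leading term divides it; move \tfrac{28}{9} to the remainder.
  remainder -\tfrac{1}{3}x_1 - \tfrac{25}{18}x_2 + \tfrac{28}{9} ≠ 0; add k_3 = -\tfrac{1}{3}x_1 - \tfrac{25}{18}x_2 + \tfrac{28}{9} to the basis.

S(h_1,k_3): lcm = x_1x_2. S = -\tfrac{25}{6}x_2^{2} + \tfrac{49}{6}x_2 + \tfrac{1}{3}.
  leading term x_2^{2}: no divisor's leading term divides it; move -\tfrac{25}{6}x_2^{2} to the remainder.
  leading term x_2: no divisor's leading term divides it; move \tfrac{49}{6}x_2 to the remainder.
  leading term 1: no divisor's leading term divides it; move \tfrac{1}{3} to the remainder.
  remainder -\tfrac{25}{6}x_2^{2} + \tfrac{49}{6}x_2 + \tfrac{1}{3} ≠ 0; add k_4 = -\tfrac{25}{6}x_2^{2} + \tfrac{49}{6}x_2 + \tfrac{1}{3} to the basis.

S(h_2,k_3): lcm = x_1x_2. S = \tfrac{1}{3}x_1 - \tfrac{25}{6}x_2^{2} + \tfrac{86}{9}x_2 - \tfrac{25}{9}.
  leading term x_1: subtract (-1)·k_3 from \tfrac{1}{3}x_1 - \tfrac{25}{6}x_2^{2} + \tfrac{86}{9}x_2 - \tfrac{25}{9} → -\tfrac{25}{6}x_2^{2} + \tfrac{49}{6}x_2 + \tfrac{1}{3}
  leading term x_2^{2}: subtract (1)·k_4 from -\tfrac{25}{6}x_2^{2} + \tfrac{49}{6}x_2 + \tfrac{1}{3} → 0
  remainder 0.

S(h_1,k_4): lcm = x_1x_2^{2}. S = \tfrac{49}{25}x_1x_2 + \tfrac{2}{25}x_1 - \tfrac{7}{6}x_2^{2} + \tfrac{1}{3}x_2.
  leading term x_1x_2: subtract (\tfrac{49}{450})·h_1 from \tfrac{49}{25}x_1x_2 + \tfrac{2}{25}x_1 - \tfrac{7}{6}x_2^{2} + \tfrac{1}{3}x_2 → \tfrac{2}{25}x_1 - \tfrac{7}{6}x_2^{2} + \tfrac{131}{50}x_2 - \tfrac{49}{75}
  leading term x_1: subtract (-\tfrac{6}{25})·k_3 from \tfrac{2}{25}x_1 - \tfrac{7}{6}x_2^{2} + \tfrac{131}{50}x_2 - \tfrac{49}{75} → -\tfrac{7}{6}x_2^{2} + \tfrac{343}{150}x_2 + \tfrac{7}{75}
  leading term x_2^{2}: subtract (\tfrac{7}{25})·k_4 from -\tfrac{7}{6}x_2^{2} + \tfrac{343}{150}x_2 + \tfrac{7}{75} → 0
  remainder 0.

S(h_2,k_4): lcm = x_1x_2^{2}. S = \tfrac{172}{75}x_1x_2 + \tfrac{2}{25}x_1 + \tfrac{2}{9}x_2^{2} - \tfrac{25}{9}x_2.
  leading term x_1x_2: subtract (\tfrac{86}{675})·h_1 from \tfrac{172}{75}x_1x_2 + \tfrac{2}{25}x_1 + \tfrac{2}{9}x_2^{2} - \tfrac{25}{9}x_2 → \tfrac{2}{25}x_1 + \tfrac{2}{9}x_2^{2} - \tfrac{23}{225}x_2 - \tfrac{172}{225}
  leading term x_1: subtract (-\tfrac{6}{25})·k_3 from \tfrac{2}{25}x_1 + \tfrac{2}{9}x_2^{2} - \tfrac{23}{225}x_2 - \tfrac{172}{225} → \tfrac{2}{9}x_2^{2} - \tfrac{98}{225}x_2 - \tfrac{4}{225}
  leading term x_2^{2}: subtract (-\tfrac{4}{75})·k_4 from \tfrac{2}{9}x_2^{2} - \tfrac{98}{225}x_2 - \tfrac{4}{225} → 0
  remainder 0.

S(k_3,k_4): leading monomials are coprime, so the S-polynomial reduces to 0 (Buchberger's first criterion).
Every S-polynomial of the final basis reduces to 0, so we have a Gröbner basis.
Inter-reduce: drop elements whose leading term is divisible by another's, tail-reduce, and make monic.
Reduced Gröbner basis: {x_1 + \tfrac{25}{6}x_2 - \tfrac{28}{3}, x_2^{2} - \tfrac{49}{25}x_2 - \tfrac{2}{25}}.

The two bases agree; hence the ideals are identical.

Yes, the ideals are equal.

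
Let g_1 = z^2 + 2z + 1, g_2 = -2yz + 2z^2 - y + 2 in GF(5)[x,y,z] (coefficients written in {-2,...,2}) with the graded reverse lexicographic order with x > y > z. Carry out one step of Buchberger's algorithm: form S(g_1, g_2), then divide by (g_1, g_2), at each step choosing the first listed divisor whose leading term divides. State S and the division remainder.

lcm(LM(g_1), LM(g_2)) = yz^2.
S = (lcm/LT(g_1))·g_1 − (lcm/LT(g_2))·g_2 = z^3 - yz + y + z.
Reduce S modulo (g_1, g_2) in that order:
  leading term z^3: subtract (z)·g_1 from z^3 - yz + y + z → -yz - 2z^2 + y
  leading term yz: subtract (-2)·g_2 from -yz - 2z^2 + y → 2z^2 - y - 1
  leading term z^2: subtract (2)·g_1 from 2z^2 - y - 1 → -y + z + 2
  leading term y: no divisor's leading term divides it; move -y to the remainder.
  leading term z: no divisor's leading term divides it; move z to the remainder.
  leading term 1: no divisor's leading term divides it; move 2 to the remainder.
The remainder -y + z + 2 is nonzero, so it would be added as the next basis element.

S(g_1, g_2) = z^3 - yz + y + z; remainder on division = -y + z + 2.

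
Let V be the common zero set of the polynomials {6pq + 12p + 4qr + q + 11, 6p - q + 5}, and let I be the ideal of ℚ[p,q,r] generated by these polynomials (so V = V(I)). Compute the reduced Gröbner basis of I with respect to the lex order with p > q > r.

The reduced Gröbner basis is the canonical form of the ideal for this ordering.

f_1 = 6pq + 12p + 4qr + q + 11, LT = pq.
f_2 = 6p - q + 5, LT = p.

S(f_1,f_2): lcm = pq. S = 2p + ⅙q² + ⅔qr - ⅔q + 11/6.
  leading term p: subtract (⅓)·f_2 from 2p + ⅙q² + ⅔qr - ⅔q + 11/6 → ⅙q² + ⅔qr - ⅓q + ⅙
  leading term q²: no divisor's leading term divides it; move ⅙q² to the remainder.
  leading term qr: no divisor's leading term divides it; move ⅔qr to the remainder.
  leading term q: no divisor's leading term divides it; move -⅓q to the remainder.
  leading term 1: no divisor's leading term divides it; move ⅙ to the remainder.
  remainder ⅙q² + ⅔qr - ⅓q + ⅙ ≠ 0; add g_3 = ⅙q² + ⅔qr - ⅓q + ⅙ to the basis.

The other S-polynomials (S(f_1,g_3), S(f_2,g_3)) all reduce to 0 modulo the current basis, so we have a Gröbner basis.
Inter-reduce: drop elements whose leading term is divisible by another's, tail-reduce, and make monic.

G = {p - ⅙q + ⅚, q² + 4qr - 2q + 1}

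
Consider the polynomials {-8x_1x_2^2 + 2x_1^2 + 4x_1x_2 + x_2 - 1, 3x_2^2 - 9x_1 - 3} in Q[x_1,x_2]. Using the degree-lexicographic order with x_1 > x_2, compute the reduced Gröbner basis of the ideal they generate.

G = {x_1^2 - 2/11x_1x_2 + 4/11x_1 - 1/22x_2 + 1/22, x_2^2 - 3x_1 - 1}

f_1 = -8x_1x_2^2 + 2x_1^2 + 4x_1x_2 + x_2 - 1, LT = x_1x_2^2.
f_2 = 3x_2^2 - 9x_1 - 3, LT = x_2^2.

S(f_1,f_2): lcm = x_1x_2^2. S = 11/4x_1^2 - 1/2x_1x_2 + x_1 - 1/8x_2 + 1/8.
  leading term x_1^2: no divisor's leading term divides it; move 11/4x_1^2 to the remainder.
  leading term x_1x_2: no divisor's leading term divides it; move -1/2x_1x_2 to the remainder.
  leading term x_1: no divisor's leading term divides it; move x_1 to the remainder.
  leading term x_2: no divisor's leading term divides it; move -1/8x_2 to the remainder.
  leading term 1: no divisor's leading term divides it; move 1/8 to the remainder.
  remainder 11/4x_1^2 - 1/2x_1x_2 + x_1 - 1/8x_2 + 1/8 ≠ 0; add g_3 = 11/4x_1^2 - 1/2x_1x_2 + x_1 - 1/8x_2 + 1/8 to the basis.

The other S-polynomials (S(f_1,g_3), S(f_2,g_3)) all reduce to 0 modulo the current basis, so we have a Gröbner basis.
Inter-reduce: drop elements whose leading term is divisible by another's, tail-reduce, and make monic.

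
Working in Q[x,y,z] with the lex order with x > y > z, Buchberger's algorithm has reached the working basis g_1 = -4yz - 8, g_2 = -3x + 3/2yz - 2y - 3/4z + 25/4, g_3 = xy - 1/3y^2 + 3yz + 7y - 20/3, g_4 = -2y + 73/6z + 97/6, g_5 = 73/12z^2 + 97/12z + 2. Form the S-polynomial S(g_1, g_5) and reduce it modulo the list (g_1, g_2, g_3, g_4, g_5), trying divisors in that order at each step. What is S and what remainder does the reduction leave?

S(g_1, g_5) = -97/73yz - 24/73y + 2z; remainder on division = 0.

lcm(LM(g_1), LM(g_5)) = yz^2.
S = (lcm/LT(g_1))·g_1 − (lcm/LT(g_5))·g_5 = -97/73yz - 24/73y + 2z.
Reduce S modulo (g_1, g_2, g_3, g_4, g_5) in that order:
  leading term yz: subtract (97/292)·g_1 from -97/73yz - 24/73y + 2z → -24/73y + 2z + 194/73
  leading term y: subtract (12/73)·g_4 from -24/73y + 2z + 194/73 → 0
The remainder is 0, so this S-polynomial contributes no new basis element.
This is the inner loop of Buchberger's algorithm — each nonzero remainder becomes a new basis element.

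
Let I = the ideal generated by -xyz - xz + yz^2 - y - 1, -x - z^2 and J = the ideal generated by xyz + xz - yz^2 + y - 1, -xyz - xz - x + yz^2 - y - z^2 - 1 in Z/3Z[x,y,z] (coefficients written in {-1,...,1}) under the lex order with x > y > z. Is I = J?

Two ideals are equal iff their reduced Gröbner bases coincide (the reduced basis is unique for a fixed ordering).
Buchberger on the first generating set:
f_1 = -xyz - xz + yz^2 - y - 1, LT = xyz.
f_2 = -x - z^2, LT = x.

S(f_1,f_2): lcm = xyz. S = xz - yz^3 - yz^2 + y + 1.
  reduce S modulo (f_1, f_2):
  remainder -yz^3 - yz^2 + y - z^3 + 1 ≠ 0; add g_3 = -yz^3 - yz^2 + y - z^3 + 1 to the basis.

The other S-polynomials (S(f_1,g_3), S(f_2,g_3)) all reduce to 0 modulo the current basis, so we have a Gröbner basis.
Inter-reduce: drop elements whose leading term is divisible by another's, tail-reduce, and make monic.
Reduced Gröbner basis: {x + z^2, yz^3 + yz^2 - y + z^3 - 1}.

Buchberger on the second generating set:
h_1 = xyz + xz - yz^2 + y - 1, LT = xyz.
h_2 = -xyz - xz - x + yz^2 - y - z^2 - 1, LT = xyz.

S(h_1,h_2): lcm = xyz. S = -x - z^2 + 1.
  reduce S modulo (h_1, h_2):
  remainder -x - z^2 + 1 ≠ 0; add k_3 = -x - z^2 + 1 to the basis.

S(h_1,k_3): lcm = xyz. S = xz - yz^3 - yz^2 + yz + y - 1.
  reduce S modulo (h_1, h_2, k_3):
  remainder -yz^3 - yz^2 + yz + y - z^3 + z - 1 ≠ 0; add k_4 = -yz^3 - yz^2 + yz + y - z^3 + z - 1 to the basis.

The other S-polynomials (S(h_2,k_3), S(h_1,k_4), S(h_2,k_4), S(k_3,k_4)) all reduce to 0 modulo the current basis, so we have a Gröbner basis.
Inter-reduce: drop elements whose leading term is divisible by another's, tail-reduce, and make monic.
Reduced Gröbner basis: {x + z^2 - 1, yz^3 + yz^2 - yz - y + z^3 - z + 1}.

Since the reduced bases disagree, the two ideals are not the same.

No, the ideals differ.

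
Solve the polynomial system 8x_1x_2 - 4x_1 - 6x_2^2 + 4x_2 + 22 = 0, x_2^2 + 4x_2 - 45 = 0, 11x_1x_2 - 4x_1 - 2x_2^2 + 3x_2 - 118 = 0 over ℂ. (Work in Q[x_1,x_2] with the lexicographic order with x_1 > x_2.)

Compute a lex Gröbner basis by Buchberger's algorithm.
f_1 = 8x_1x_2 - 4x_1 - 6x_2^2 + 4x_2 + 22, LT = x_1x_2.
f_2 = x_2^2 + 4x_2 - 45, LT = x_2^2.
f_3 = 11x_1x_2 - 4x_1 - 2x_2^2 + 3x_2 - 118, LT = x_1x_2.

S(f_1,f_2): lcm = x_1x_2^2. S = -9/2x_1x_2 + 45x_1 - 3/4x_2^3 + 1/2x_2^2 + 11/4x_2.
  leading term x_1x_2: subtract (-9/16)·f_1 from -9/2x_1x_2 + 45x_1 - 3/4x_2^3 + 1/2x_2^2 + 11/4x_2 → 171/4x_1 - 3/4x_2^3 - 23/8x_2^2 + 5x_2 + 99/8
  leading term x_1: no divisor's leading term divides it; move 171/4x_1 to the remainder.
  leading term x_2^3: subtract (-3/4x_2)·f_2 from -3/4x_2^3 - 23/8x_2^2 + 5x_2 + 99/8 → 1/8x_2^2 - 115/4x_2 + 99/8
  leading term x_2^2: subtract (1/8)·f_2 from 1/8x_2^2 - 115/4x_2 + 99/8 → -117/4x_2 + 18
  leading term x_2: no divisor's leading term divides it; move -117/4x_2 to the remainder.
  leading term 1: no divisor's leading term divides it; move 18 to the remainder.
  remainder 171/4x_1 - 117/4x_2 + 18 ≠ 0; add h_4 = 171/4x_1 - 117/4x_2 + 18 to the basis.

S(f_1,f_3): lcm = x_1x_2. S = -3/22x_1 - 25/44x_2^2 + 5/22x_2 + 593/44.
  leading term x_1: subtract (-2/627)·h_4 from -3/22x_1 - 25/44x_2^2 + 5/22x_2 + 593/44 → -25/44x_2^2 + 28/209x_2 + 11315/836
  leading term x_2^2: subtract (-25/44)·f_2 from -25/44x_2^2 + 28/209x_2 + 11315/836 → 503/209x_2 - 2515/209
  leading term x_2: no divisor's leading term divides it; move 503/209x_2 to the remainder.
  leading term 1: no divisor's leading term divides it; move -2515/209 to the remainder.
  remainder 503/209x_2 - 2515/209 ≠ 0; add h_5 = 503/209x_2 - 2515/209 to the basis.

The other S-polynomials (S(f_2,f_3), S(f_1,h_4), S(f_2,h_4), S(f_3,h_4), S(f_1,h_5), S(f_2,h_5), S(f_3,h_5), S(h_4,h_5)) all reduce to 0 modulo the current basis, so we have a Gröbner basis.
Inter-reduce: drop elements whose leading term is divisible by another's, tail-reduce, and make monic.
Reduced Gröbner basis: {x_1 - 3, x_2 - 5}.

From the last basis element, x_2 - 5 = 0, so x_2 takes values in {5}. Each choice, substituted upward through the basis, yields the corresponding point(s) of the solution set.
  x_2 = 5: the earlier basis element becomes x_1 - 3 = 0, giving x_1 = 3 — point (3, 5).

{(3, 5)}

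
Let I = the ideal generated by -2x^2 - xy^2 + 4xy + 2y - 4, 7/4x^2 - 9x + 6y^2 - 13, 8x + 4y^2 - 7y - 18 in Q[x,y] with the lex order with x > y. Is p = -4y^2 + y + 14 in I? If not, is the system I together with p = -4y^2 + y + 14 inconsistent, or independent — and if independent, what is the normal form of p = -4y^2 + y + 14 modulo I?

First compute the reduced Gröbner basis of I by Buchberger's algorithm.
f_1 = -2x^2 - xy^2 + 4xy + 2y - 4, LT = x^2.
f_2 = 7/4x^2 - 9x + 6y^2 - 13, LT = x^2.
f_3 = 8x + 4y^2 - 7y - 18, LT = x.

S(f_1,f_2): lcm = x^2. S = 1/2xy^2 - 2xy + 36/7x - 24/7y^2 - y + 66/7.
  leading term xy^2: subtract (1/16y^2)·f_3 from 1/2xy^2 - 2xy + 36/7x - 24/7y^2 - y + 66/7 → -2xy + 36/7x - 1/4y^4 + 7/16y^3 - 129/56y^2 - y + 66/7
  leading term xy: subtract (-1/4y)·f_3 from -2xy + 36/7x - 1/4y^4 + 7/16y^3 - 129/56y^2 - y + 66/7 → 36/7x - 1/4y^4 + 23/16y^3 - 227/56y^2 - 11/2y + 66/7
  leading term x: subtract (9/14)·f_3 from 36/7x - 1/4y^4 + 23/16y^3 - 227/56y^2 - 11/2y + 66/7 → -1/4y^4 + 23/16y^3 - 53/8y^2 - y + 21
  leading term y^4: no divisor's leading term divides it; move -1/4y^4 to the remainder.
  leading term y^3: no divisor's leading term divides it; move 23/16y^3 to the remainder.
  leading term y^2: no divisor's leading term divides it; move -53/8y^2 to the remainder.
  leading term y: no divisor's leading term divides it; move -y to the remainder.
  leading term 1: no divisor's leading term divides it; move 21 to the remainder.
  remainder -1/4y^4 + 23/16y^3 - 53/8y^2 - y + 21 ≠ 0; add h_4 = -1/4y^4 + 23/16y^3 - 53/8y^2 - y + 21 to the basis.

S(f_1,f_3): lcm = x^2. S = -9/8xy + 9/4x - y + 2.
  leading term xy: subtract (-9/64y)·f_3 from -9/8xy + 9/4x - y + 2 → 9/4x + 9/16y^3 - 63/64y^2 - 113/32y + 2
  leading term x: subtract (9/32)·f_3 from 9/4x + 9/16y^3 - 63/64y^2 - 113/32y + 2 → 9/16y^3 - 135/64y^2 - 25/16y + 113/16
  leading term y^3: no divisor's leading term divides it; move 9/16y^3 to the remainder.
  leading term y^2: no divisor's leading term divides it; move -135/64y^2 to the remainder.
  leading term y: no divisor's leading term divides it; move -25/16y to the remainder.
  leading term 1: no divisor's leading term divides it; move 113/16 to the remainder.
  remainder 9/16y^3 - 135/64y^2 - 25/16y + 113/16 ≠ 0; add h_5 = 9/16y^3 - 135/64y^2 - 25/16y + 113/16 to the basis.

S(h_4,h_5): lcm = y^4. S = -2y^3 + 527/18y^2 - 77/9y - 84.
  leading term y^3: subtract (-32/9)·h_5 from -2y^3 + 527/18y^2 - 77/9y - 84 → 196/9y^2 - 127/9y - 530/9
  leading term y^2: no divisor's leading term divides it; move 196/9y^2 to the remainder.
  leading term y: no divisor's leading term divides it; move -127/9y to the remainder.
  leading term 1: no divisor's leading term divides it; move -530/9 to the remainder.
  remainder 196/9y^2 - 127/9y - 530/9 ≠ 0; add h_6 = 196/9y^2 - 127/9y - 530/9 to the basis.

S(h_4,h_6): lcm = y^4. S = -250/49y^3 + 1431/49y^2 + 4y - 84.
  leading term y^3: subtract (-4000/441)·h_5 from -250/49y^3 + 1431/49y^2 + 4y - 84 → 141/14y^2 - 4486/441y - 8794/441
  leading term y^2: subtract (1269/2744)·h_6 from 141/14y^2 - 4486/441y - 8794/441 → -90053/24696y + 90053/12348
  leading term y: no divisor's leading term divides it; move -90053/24696y to the remainder.
  leading term 1: no divisor's leading term divides it; move 90053/12348 to the remainder.
  remainder -90053/24696y + 90053/12348 ≠ 0; add h_7 = -90053/24696y + 90053/12348 to the basis.

The other S-polynomials (S(f_2,f_3), S(f_1,h_4), S(f_2,h_4), S(f_3,h_4), S(f_1,h_5), S(f_2,h_5), S(f_3,h_5), S(f_1,h_6), S(f_2,h_6), S(f_3,h_6), S(h_5,h_6), S(f_1,h_7), S(f_2,h_7), S(f_3,h_7), S(h_4,h_7), S(h_5,h_7), S(h_6,h_7)) all reduce to 0 modulo the current basis, so we have a Gröbner basis.
Inter-reduce: drop elements whose leading term is divisible by another's, tail-reduce, and make monic.
Reduced Gröbner basis: {x - 2, y - 2}.
Label its elements g_1 = x - 2, g_2 = y - 2.

Reduce p = -4y^2 + y + 14 modulo G:
  leading term y^2: subtract (-4y)·g_2 from -4y^2 + y + 14 → -7y + 14
  leading term y: subtract (-7)·g_2 from -7y + 14 → 0
  normal form = 0.
Since the normal form is 0, p ∈ I.

Ideal membership is decidable via reduction modulo a Gröbner basis.

-4y^2 + y + 14 lies in I (it reduces to 0).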